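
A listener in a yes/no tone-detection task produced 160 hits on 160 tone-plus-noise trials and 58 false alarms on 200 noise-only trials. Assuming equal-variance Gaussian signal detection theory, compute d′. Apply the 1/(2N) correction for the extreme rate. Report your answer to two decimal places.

The hit rate is 160/160 = 1, so apply the 1/(2N) correction: H → 1 − 1/(2·160) = 0.99687.
z(H) = z(0.99687) = 2.734
z(FA) = z(0.29000) = -0.553
d' = 2.734 − (-0.553) = 3.287

d′ = 3.29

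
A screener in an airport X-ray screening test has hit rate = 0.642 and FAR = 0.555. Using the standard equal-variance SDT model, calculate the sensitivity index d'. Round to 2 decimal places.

d' = 0.23

Φ⁻¹(H) = Φ⁻¹(0.642) = 0.364
Φ⁻¹(FA) = Φ⁻¹(0.555) = 0.138
d' = z(H) − z(FA) = 0.364 − 0.138 = 0.226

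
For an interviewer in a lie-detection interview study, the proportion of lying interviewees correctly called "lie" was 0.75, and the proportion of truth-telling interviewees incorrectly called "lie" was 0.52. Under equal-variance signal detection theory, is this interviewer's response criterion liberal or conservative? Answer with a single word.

liberal

z(H) = 0.674, z(FA) = 0.050
c = −½·(z(H) + z(FA)) = -0.362
c < 0 → liberal criterion (biased toward responding “yes”).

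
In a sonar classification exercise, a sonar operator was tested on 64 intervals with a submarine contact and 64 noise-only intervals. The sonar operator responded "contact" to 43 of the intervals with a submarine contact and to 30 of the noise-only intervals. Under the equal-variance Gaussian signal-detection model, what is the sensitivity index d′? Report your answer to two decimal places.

H = 43/64 = 0.6719
FA = 30/64 = 0.4688
Φ⁻¹(0.6719) = 0.445, Φ⁻¹(0.4688) = -0.078
d' = z(H) − z(FA) = 0.445 − (-0.078) = 0.523

d′ = 0.52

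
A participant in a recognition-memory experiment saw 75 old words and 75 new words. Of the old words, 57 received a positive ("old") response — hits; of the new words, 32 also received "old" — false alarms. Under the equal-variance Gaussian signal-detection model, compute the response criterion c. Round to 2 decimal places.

H = 57/75 = 0.7600
FA = 32/75 = 0.4267
Φ⁻¹(0.7600) = 0.706, Φ⁻¹(0.4267) = -0.185
c = −½·[z(H) + z(FA)] = −0.5 × (0.706 + (-0.185)) = -0.2605

c = -0.26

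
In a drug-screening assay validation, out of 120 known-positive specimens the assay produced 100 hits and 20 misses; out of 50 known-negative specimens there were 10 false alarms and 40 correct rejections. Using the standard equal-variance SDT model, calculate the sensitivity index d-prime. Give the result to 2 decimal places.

H = 100/120 = 0.8333
FA = 10/50 = 0.2000
z(H) = z(0.8333) = 0.9673
z(FA) = z(0.2000) = -0.8416
d' = z(H) − z(FA) = 0.9673 − (-0.8416) = 1.8089

d-prime = 1.81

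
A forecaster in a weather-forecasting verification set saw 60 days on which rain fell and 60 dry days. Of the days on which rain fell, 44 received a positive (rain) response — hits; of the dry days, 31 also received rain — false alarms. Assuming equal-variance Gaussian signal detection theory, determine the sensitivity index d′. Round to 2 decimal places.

H = 44/60 = 0.7333
FA = 31/60 = 0.5167
z(0.7333) = 0.623, z(0.5167) = 0.042
d' = z(H) − z(FA) = 0.623 − 0.042 = 0.581

d′ = 0.58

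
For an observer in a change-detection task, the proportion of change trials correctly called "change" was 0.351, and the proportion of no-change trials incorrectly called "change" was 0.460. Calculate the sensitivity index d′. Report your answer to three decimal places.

d′ = -0.282

z(H) = -0.3826
z(FA) = -0.1004
d' = z(H) − z(FA) = -0.3826 − (-0.1004) = -0.2822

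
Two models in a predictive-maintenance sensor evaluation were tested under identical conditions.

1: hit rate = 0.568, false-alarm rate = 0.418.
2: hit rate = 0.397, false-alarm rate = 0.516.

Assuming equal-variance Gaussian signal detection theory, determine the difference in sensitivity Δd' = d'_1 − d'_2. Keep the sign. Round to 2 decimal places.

1: z(0.568) = 0.171, z(0.418) = -0.207, d' = 0.378
2: z(0.397) = -0.261, z(0.516) = 0.040, d' = -0.301
Δd' = d'_1 − d'_2 = 0.378 − (-0.301) = 0.679
1 has the higher sensitivity.

Δd' = 0.68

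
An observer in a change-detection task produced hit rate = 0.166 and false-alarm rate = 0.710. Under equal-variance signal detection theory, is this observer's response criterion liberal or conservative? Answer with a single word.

z(H) = -0.970, z(FA) = 0.553
c = −½·(z(H) + z(FA)) = 0.2085
c > 0 → conservative criterion (biased toward responding “no”).

conservative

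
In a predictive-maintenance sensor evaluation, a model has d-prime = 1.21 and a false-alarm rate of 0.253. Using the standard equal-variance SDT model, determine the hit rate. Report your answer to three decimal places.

hit rate = 0.707

z(false-alarm rate) = z(0.253) = -0.6651
z(H) = z(FA) + d' = -0.6651 + 1.21 = 0.5449
hit rate = Φ(0.5449) = 0.7071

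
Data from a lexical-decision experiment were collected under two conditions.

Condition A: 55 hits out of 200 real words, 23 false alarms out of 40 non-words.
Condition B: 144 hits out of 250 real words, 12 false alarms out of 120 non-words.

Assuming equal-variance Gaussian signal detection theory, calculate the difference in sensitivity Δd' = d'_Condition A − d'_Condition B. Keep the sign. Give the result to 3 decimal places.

Δd' = -2.260

Condition A: z(0.2750) = -0.5978, z(0.5750) = 0.1891, d' = -0.7869
Condition B: z(0.5760) = 0.1917, z(0.1000) = -1.2816, d' = 1.4733
Δd' = d'_Condition A − d'_Condition B = -0.7869 − 1.4733 = -2.2602
Condition B has the higher sensitivity.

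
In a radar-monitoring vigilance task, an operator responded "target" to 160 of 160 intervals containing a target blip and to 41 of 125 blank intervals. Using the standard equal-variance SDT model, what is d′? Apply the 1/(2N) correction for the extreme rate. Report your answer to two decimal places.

The hit rate is 160/160 = 1, so apply the 1/(2N) correction: H → 1 − 1/(2·160) = 0.99687.
z(H) = z(0.99687) = 2.734
z(FA) = z(0.32800) = -0.445
d' = 2.734 − (-0.445) = 3.179

d′ = 3.18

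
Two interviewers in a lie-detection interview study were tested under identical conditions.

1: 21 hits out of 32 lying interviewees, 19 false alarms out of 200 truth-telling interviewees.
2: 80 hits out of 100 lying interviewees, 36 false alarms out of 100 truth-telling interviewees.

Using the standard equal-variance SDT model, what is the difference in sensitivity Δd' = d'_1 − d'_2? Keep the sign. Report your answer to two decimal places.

1: z(0.6562) = 0.402, z(0.0950) = -1.311, d' = 1.713
2: z(0.8000) = 0.842, z(0.3600) = -0.358, d' = 1.200
Δd' = d'_1 − d'_2 = 1.713 − 1.200 = 0.513
1 has the higher sensitivity.

Δd' = 0.51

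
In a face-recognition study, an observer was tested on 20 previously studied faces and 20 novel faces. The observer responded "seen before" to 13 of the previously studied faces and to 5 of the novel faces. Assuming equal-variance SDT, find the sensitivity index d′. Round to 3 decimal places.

H = 13/20 = 0.6500
FA = 5/20 = 0.2500
z(0.6500) = 0.3853, z(0.2500) = -0.6745
d' = z(H) − z(FA) = 0.3853 − (-0.6745) = 1.0598

d′ = 1.060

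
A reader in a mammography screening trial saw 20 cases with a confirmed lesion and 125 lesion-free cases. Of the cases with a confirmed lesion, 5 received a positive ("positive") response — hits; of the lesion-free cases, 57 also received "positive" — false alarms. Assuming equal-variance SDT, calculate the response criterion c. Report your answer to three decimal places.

c = 0.393

H = 5/20 = 0.2500
FA = 57/125 = 0.4560
Φ⁻¹(H) = -0.6745
Φ⁻¹(FA) = -0.1105
c = −½·[z(H) + z(FA)] = −0.5 × (-0.6745 + (-0.1105)) = 0.3925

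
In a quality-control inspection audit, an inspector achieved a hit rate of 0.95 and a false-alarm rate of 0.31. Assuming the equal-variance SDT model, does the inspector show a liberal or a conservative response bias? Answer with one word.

z(H) = 1.645, z(FA) = -0.496
c = −½·(z(H) + z(FA)) = -0.5745
c < 0 → liberal criterion (biased toward responding “yes”).

liberal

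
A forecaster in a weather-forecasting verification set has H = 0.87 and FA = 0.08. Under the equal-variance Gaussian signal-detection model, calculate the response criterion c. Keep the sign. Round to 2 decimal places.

c = 0.14

z(H) = 1.1264
z(FA) = -1.4051
c = −½·[z(H) + z(FA)] = −0.5 × (1.1264 + (-1.4051)) = 0.13935
c > 0: the forecaster has a conservative response bias.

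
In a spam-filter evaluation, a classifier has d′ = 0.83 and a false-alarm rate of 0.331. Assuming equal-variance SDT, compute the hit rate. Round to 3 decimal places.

hit rate = 0.653

z(false-alarm rate) = z(0.331) = -0.4372
z(H) = z(FA) + d' = -0.4372 + 0.83 = 0.3928
hit rate = Φ(0.3928) = 0.6528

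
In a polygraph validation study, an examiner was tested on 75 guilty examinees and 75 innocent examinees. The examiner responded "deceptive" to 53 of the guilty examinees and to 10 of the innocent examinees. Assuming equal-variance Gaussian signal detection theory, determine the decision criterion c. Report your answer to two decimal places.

H = 53/75 = 0.7067
FA = 10/75 = 0.1333
z(H) = z(0.7067) = 0.5438
z(FA) = z(0.1333) = -1.1109
c = −½·[z(H) + z(FA)] = −0.5 × (0.5438 + (-1.1109)) = 0.28355
c > 0: the examiner has a conservative response bias.

c = 0.28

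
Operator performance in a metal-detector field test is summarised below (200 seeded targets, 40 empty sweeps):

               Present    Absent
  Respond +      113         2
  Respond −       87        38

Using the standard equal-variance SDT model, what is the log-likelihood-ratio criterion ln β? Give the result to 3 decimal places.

ln β = 1.339

H = 113/200 = 0.5650
FA = 2/40 = 0.0500
z(H) = 0.1637
z(FA) = -1.6449
ln β = −½·[z(H)² − z(FA)²] = −0.5 × (0.0268 − 2.7057) = 1.33945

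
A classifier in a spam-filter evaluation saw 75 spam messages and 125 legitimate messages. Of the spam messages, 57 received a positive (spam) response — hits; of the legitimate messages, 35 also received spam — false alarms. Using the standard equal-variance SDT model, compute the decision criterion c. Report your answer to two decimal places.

H = 57/75 = 0.7600
FA = 35/125 = 0.2800
z(0.7600) = 0.706, z(0.2800) = -0.583
c = −½·[z(H) + z(FA)] = −0.5 × (0.706 + (-0.583)) = -0.0615

c = -0.06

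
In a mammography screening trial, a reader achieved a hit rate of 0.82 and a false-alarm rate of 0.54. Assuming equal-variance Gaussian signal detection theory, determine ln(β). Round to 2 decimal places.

Φ⁻¹(H) = Φ⁻¹(0.82) = 0.915
Φ⁻¹(FA) = Φ⁻¹(0.54) = 0.100
ln β = −½·[z(H)² − z(FA)²] = −0.5 × (0.837 − 0.010) = -0.4135

ln β = -0.41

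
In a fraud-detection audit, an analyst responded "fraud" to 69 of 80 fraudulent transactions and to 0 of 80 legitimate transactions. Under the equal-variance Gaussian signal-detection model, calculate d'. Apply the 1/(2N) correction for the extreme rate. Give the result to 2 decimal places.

d' = 3.59

The false-alarm rate is 0/80 = 0, so apply the 1/(2N) correction: FA → 1/(2·80) = 0.00625.
z(H) = z(0.86250) = 1.092
z(FA) = z(0.00625) = -2.498
d' = 1.092 − (-2.498) = 3.590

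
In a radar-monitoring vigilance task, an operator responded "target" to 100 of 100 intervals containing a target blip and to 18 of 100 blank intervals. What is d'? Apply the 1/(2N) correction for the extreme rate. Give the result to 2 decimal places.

d' = 3.49

The hit rate is 100/100 = 1, so apply the 1/(2N) correction: H → 1 − 1/(2·100) = 0.99500.
z(H) = z(0.99500) = 2.576
z(FA) = z(0.18000) = -0.915
d' = 2.576 − (-0.915) = 3.491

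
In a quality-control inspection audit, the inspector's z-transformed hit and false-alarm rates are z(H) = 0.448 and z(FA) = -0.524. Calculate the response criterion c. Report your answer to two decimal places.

c = −½·[z(H) + z(FA)] = −½·(0.448 + (-0.524)) = 0.038

c = 0.04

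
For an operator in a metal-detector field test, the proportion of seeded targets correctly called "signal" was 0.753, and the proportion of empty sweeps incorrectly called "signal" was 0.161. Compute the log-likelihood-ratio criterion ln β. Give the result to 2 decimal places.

Φ⁻¹(0.753) = 0.684, Φ⁻¹(0.161) = -0.990
ln β = −½·[z(H)² − z(FA)²] = −0.5 × (0.468 − 0.980) = 0.256

ln β = 0.26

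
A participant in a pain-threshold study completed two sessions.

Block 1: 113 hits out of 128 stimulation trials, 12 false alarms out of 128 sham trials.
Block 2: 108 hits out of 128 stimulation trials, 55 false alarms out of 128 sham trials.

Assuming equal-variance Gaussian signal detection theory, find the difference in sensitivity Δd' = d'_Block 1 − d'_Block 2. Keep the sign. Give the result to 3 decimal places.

Block 1: z(0.8828) = 1.1891, z(0.0938) = -1.3177, d' = 2.5068
Block 2: z(0.8438) = 1.0102, z(0.4297) = -0.1771, d' = 1.1873
Δd' = d'_Block 1 − d'_Block 2 = 2.5068 − 1.1873 = 1.3195
Block 1 has the higher sensitivity.

Δd' = 1.320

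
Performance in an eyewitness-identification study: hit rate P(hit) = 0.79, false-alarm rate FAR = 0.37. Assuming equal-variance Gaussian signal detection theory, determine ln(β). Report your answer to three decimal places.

ln β = -0.270

Φ⁻¹(0.79) = 0.8064, Φ⁻¹(0.37) = -0.3319
ln β = −½·[z(H)² − z(FA)²] = −0.5 × (0.6503 − 0.1102) = -0.27005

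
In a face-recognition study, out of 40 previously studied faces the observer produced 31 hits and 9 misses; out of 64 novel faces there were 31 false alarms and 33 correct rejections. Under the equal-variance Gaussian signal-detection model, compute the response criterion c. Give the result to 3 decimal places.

H = 31/40 = 0.7750
FA = 31/64 = 0.4844
z(H) = z(0.7750) = 0.7554
z(FA) = z(0.4844) = -0.0391
c = −½·[z(H) + z(FA)] = −0.5 × (0.7554 + (-0.0391)) = -0.35815
c < 0: the observer has a liberal response bias.

c = -0.358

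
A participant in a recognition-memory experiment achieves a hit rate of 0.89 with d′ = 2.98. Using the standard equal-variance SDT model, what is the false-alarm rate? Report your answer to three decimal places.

false-alarm rate = 0.040

z(hit rate) = z(0.89) = 1.2265
z(FA) = z(H) − d' = 1.2265 − 2.98 = -1.7535
false-alarm rate = Φ(-1.7535) = 0.0398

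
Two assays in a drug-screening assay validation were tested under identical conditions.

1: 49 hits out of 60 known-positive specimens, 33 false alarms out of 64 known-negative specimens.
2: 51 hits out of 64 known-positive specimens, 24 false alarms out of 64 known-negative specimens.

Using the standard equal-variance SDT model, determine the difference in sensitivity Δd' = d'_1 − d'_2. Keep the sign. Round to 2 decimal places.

1: z(0.8167) = 0.903, z(0.5156) = 0.039, d' = 0.864
2: z(0.7969) = 0.831, z(0.3750) = -0.319, d' = 1.150
Δd' = d'_1 − d'_2 = 0.864 − 1.150 = -0.286
2 has the higher sensitivity.

Δd' = -0.29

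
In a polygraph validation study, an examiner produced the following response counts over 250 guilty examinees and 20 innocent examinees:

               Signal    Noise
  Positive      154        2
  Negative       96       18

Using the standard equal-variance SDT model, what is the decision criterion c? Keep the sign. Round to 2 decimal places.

c = 0.49

H = 154/250 = 0.6160
FA = 2/20 = 0.1000
Φ⁻¹(H) = 0.295
Φ⁻¹(FA) = -1.282
c = −½·[z(H) + z(FA)] = −0.5 × (0.295 + (-1.282)) = 0.4935
c > 0: the examiner has a conservative response bias.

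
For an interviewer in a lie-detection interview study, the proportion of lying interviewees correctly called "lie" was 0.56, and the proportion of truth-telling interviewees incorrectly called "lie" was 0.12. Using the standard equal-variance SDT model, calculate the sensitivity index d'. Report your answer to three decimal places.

d' = 1.326

Φ⁻¹(H) = 0.1510
Φ⁻¹(FA) = -1.1750
d' = z(H) − z(FA) = 0.1510 − (-1.1750) = 1.3260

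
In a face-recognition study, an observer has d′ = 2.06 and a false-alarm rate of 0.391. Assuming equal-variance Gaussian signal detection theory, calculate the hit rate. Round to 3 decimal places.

z(false-alarm rate) = z(0.391) = -0.2767
z(H) = z(FA) + d' = -0.2767 + 2.06 = 1.7833
hit rate = Φ(1.7833) = 0.9627

hit rate = 0.963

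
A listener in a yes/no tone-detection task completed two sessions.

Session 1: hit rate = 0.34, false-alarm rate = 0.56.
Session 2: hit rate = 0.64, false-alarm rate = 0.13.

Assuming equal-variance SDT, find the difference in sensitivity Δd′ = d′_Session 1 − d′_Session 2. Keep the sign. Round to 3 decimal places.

Session 1: z(0.34) = -0.4125, z(0.56) = 0.1510, d' = -0.5635
Session 2: z(0.64) = 0.3585, z(0.13) = -1.1264, d' = 1.4849
Δd' = d'_Session 1 − d'_Session 2 = -0.5635 − 1.4849 = -2.0484
Session 2 has the higher sensitivity.

Δd′ = -2.048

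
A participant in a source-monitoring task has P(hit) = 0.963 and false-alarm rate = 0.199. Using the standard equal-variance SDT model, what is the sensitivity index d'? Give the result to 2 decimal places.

d' = 2.63

Φ⁻¹(0.963) = 1.7866, Φ⁻¹(0.199) = -0.8452
d' = z(H) − z(FA) = 1.7866 − (-0.8452) = 2.6318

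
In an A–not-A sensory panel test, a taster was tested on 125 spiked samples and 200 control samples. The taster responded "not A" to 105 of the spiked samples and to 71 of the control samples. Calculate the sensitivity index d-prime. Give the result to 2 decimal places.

d-prime = 1.37

H = 105/125 = 0.8400
FA = 71/200 = 0.3550
Φ⁻¹(0.8400) = 0.9945, Φ⁻¹(0.3550) = -0.3719
d' = z(H) − z(FA) = 0.9945 − (-0.3719) = 1.3664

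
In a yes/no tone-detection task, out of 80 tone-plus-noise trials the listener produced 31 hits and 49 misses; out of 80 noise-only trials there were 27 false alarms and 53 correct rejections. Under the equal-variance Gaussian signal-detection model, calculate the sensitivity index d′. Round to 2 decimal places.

d′ = 0.13

H = 31/80 = 0.3875
FA = 27/80 = 0.3375
z(H) = -0.286
z(FA) = -0.419
d' = z(H) − z(FA) = -0.286 − (-0.419) = 0.133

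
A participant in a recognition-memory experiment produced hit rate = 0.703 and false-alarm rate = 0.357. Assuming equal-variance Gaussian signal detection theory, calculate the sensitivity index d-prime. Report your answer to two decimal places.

d-prime = 0.90

Φ⁻¹(H) = 0.533
Φ⁻¹(FA) = -0.366
d' = z(H) − z(FA) = 0.533 − (-0.366) = 0.899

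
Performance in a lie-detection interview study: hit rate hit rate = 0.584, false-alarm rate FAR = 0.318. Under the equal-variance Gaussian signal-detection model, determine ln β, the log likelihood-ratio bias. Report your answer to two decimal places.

ln β = 0.09

Φ⁻¹(H) = 0.212
Φ⁻¹(FA) = -0.473
ln β = −½·[z(H)² − z(FA)²] = −0.5 × (0.045 − 0.224) = 0.0895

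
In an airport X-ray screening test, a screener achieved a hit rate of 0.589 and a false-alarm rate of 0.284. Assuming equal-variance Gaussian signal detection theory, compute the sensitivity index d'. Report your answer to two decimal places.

d' = 0.80

Φ⁻¹(0.589) = 0.225, Φ⁻¹(0.284) = -0.571
d' = z(H) − z(FA) = 0.225 − (-0.571) = 0.796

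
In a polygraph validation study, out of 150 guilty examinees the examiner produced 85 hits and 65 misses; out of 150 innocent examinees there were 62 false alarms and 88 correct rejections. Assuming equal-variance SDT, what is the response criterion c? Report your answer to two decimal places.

H = 85/150 = 0.5667
FA = 62/150 = 0.4133
Φ⁻¹(H) = Φ⁻¹(0.5667) = 0.168
Φ⁻¹(FA) = Φ⁻¹(0.4133) = -0.219
c = −½·[z(H) + z(FA)] = −0.5 × (0.168 + (-0.219)) = 0.0255

c = 0.03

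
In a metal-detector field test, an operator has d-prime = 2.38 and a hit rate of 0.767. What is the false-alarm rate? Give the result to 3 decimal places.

false-alarm rate = 0.049

z(hit rate) = z(0.767) = 0.7290
z(FA) = z(H) − d' = 0.7290 − 2.38 = -1.6510
false-alarm rate = Φ(-1.6510) = 0.0494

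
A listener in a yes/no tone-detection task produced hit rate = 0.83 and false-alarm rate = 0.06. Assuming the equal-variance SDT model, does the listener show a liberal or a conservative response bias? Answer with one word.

conservative

z(H) = 0.954, z(FA) = -1.555
c = −½·(z(H) + z(FA)) = 0.3005
c > 0 → conservative criterion (biased toward responding “no”).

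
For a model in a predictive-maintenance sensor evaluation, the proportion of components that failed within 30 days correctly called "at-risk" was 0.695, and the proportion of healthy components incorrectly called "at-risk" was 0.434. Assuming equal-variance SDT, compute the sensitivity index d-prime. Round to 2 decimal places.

z(H) = z(0.695) = 0.510
z(FA) = z(0.434) = -0.166
d' = z(H) − z(FA) = 0.510 − (-0.166) = 0.676

d-prime = 0.68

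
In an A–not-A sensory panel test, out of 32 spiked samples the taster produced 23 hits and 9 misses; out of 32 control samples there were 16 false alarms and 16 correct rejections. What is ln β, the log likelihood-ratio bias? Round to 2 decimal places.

H = 23/32 = 0.7188
FA = 16/32 = 0.5000
z(H) = z(0.7188) = 0.579
z(FA) = z(0.5000) = 0.000
ln β = −½·[z(H)² − z(FA)²] = −0.5 × (0.335 − 0.000) = -0.1675

ln β = -0.17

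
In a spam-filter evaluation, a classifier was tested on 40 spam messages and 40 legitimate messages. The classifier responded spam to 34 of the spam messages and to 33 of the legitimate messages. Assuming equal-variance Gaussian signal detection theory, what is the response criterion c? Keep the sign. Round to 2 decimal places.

H = 34/40 = 0.8500
FA = 33/40 = 0.8250
z(H) = z(0.8500) = 1.0364
z(FA) = z(0.8250) = 0.9346
c = −½·[z(H) + z(FA)] = −0.5 × (1.0364 + 0.9346) = -0.9855

c = -0.99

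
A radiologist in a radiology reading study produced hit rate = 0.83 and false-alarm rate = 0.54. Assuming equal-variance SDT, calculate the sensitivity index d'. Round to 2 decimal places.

Φ⁻¹(H) = 0.954
Φ⁻¹(FA) = 0.100
d' = z(H) − z(FA) = 0.954 − 0.100 = 0.854

d' = 0.85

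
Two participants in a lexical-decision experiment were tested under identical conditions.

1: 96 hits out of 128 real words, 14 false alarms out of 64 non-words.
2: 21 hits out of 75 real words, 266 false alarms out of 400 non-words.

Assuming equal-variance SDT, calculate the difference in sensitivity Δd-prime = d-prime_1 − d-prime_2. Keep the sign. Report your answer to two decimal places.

1: z(0.7500) = 0.674, z(0.2188) = -0.776, d' = 1.450
2: z(0.2800) = -0.583, z(0.6650) = 0.426, d' = -1.009
Δd' = d'_1 − d'_2 = 1.450 − (-1.009) = 2.459
1 has the higher sensitivity.

Δd-prime = 2.46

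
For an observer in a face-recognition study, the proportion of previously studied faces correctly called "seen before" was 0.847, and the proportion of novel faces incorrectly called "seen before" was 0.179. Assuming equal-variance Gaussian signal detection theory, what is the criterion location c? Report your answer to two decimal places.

c = -0.05

z(H) = 1.0237
z(FA) = -0.9192
c = −½·[z(H) + z(FA)] = −0.5 × (1.0237 + (-0.9192)) = -0.05225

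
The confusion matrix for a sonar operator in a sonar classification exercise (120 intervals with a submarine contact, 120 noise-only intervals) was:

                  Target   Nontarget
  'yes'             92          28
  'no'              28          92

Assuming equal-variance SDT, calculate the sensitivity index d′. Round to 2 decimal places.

d′ = 1.46

H = 92/120 = 0.7667
FA = 28/120 = 0.2333
z(H) = 0.728
z(FA) = -0.728
d' = z(H) − z(FA) = 0.728 − (-0.728) = 1.456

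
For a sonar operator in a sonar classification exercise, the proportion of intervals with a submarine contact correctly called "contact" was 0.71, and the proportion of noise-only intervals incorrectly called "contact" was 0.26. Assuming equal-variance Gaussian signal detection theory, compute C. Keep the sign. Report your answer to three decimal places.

z(H) = z(0.71) = 0.5534
z(FA) = z(0.26) = -0.6433
c = −½·[z(H) + z(FA)] = −0.5 × (0.5534 + (-0.6433)) = 0.04495
c > 0: the sonar operator has a conservative response bias.

C = 0.045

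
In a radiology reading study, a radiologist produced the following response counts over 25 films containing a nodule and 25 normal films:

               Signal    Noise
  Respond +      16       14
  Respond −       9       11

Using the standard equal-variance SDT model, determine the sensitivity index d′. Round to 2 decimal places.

d′ = 0.21

H = 16/25 = 0.6400
FA = 14/25 = 0.5600
z(0.6400) = 0.358, z(0.5600) = 0.151
d' = z(H) − z(FA) = 0.358 − 0.151 = 0.207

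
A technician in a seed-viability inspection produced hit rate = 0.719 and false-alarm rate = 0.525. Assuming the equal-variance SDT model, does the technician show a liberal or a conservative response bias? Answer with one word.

liberal

z(H) = 0.580, z(FA) = 0.063
c = −½·(z(H) + z(FA)) = -0.3215
c < 0 → liberal criterion (biased toward responding “yes”).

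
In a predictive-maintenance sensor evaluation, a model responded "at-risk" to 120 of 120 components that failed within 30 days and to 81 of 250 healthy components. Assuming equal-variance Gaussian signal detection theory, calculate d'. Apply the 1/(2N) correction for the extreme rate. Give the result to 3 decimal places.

The hit rate is 120/120 = 1, so apply the 1/(2N) correction: H → 1 − 1/(2·120) = 0.99583.
z(H) = z(0.99583) = 2.6380
z(FA) = z(0.32400) = -0.4565
d' = 2.6380 − (-0.4565) = 3.0945

d' = 3.095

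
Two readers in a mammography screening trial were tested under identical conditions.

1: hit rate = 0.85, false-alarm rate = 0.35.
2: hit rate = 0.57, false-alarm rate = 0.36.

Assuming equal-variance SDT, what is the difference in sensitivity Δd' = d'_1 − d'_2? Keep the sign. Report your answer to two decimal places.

Δd' = 0.89

1: z(0.85) = 1.036, z(0.35) = -0.385, d' = 1.421
2: z(0.57) = 0.176, z(0.36) = -0.358, d' = 0.534
Δd' = d'_1 − d'_2 = 1.421 − 0.534 = 0.887
1 has the higher sensitivity.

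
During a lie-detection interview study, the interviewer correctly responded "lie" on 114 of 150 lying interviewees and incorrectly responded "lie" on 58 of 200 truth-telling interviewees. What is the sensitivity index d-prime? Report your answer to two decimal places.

H = 114/150 = 0.7600
FA = 58/200 = 0.2900
z(0.7600) = 0.7063, z(0.2900) = -0.5534
d' = z(H) − z(FA) = 0.7063 − (-0.5534) = 1.2597

d-prime = 1.26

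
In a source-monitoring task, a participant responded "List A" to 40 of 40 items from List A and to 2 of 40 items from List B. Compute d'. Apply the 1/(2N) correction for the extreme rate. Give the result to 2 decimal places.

The hit rate is 40/40 = 1, so apply the 1/(2N) correction: H → 1 − 1/(2·40) = 0.98750.
z(H) = z(0.98750) = 2.241
z(FA) = z(0.05000) = -1.645
d' = 2.241 − (-1.645) = 3.886

d' = 3.89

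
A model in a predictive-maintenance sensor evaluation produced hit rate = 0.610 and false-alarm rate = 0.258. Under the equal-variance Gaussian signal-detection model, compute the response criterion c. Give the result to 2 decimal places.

z(H) = z(0.610) = 0.279
z(FA) = z(0.258) = -0.650
c = −½·[z(H) + z(FA)] = −0.5 × (0.279 + (-0.650)) = 0.1855

c = 0.19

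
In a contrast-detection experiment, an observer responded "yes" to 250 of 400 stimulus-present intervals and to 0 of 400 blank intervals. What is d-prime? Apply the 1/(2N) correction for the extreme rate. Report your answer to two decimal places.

d-prime = 3.34

The false-alarm rate is 0/400 = 0, so apply the 1/(2N) correction: FA → 1/(2·400) = 0.00125.
z(H) = z(0.62500) = 0.319
z(FA) = z(0.00125) = -3.023
d' = 0.319 − (-3.023) = 3.342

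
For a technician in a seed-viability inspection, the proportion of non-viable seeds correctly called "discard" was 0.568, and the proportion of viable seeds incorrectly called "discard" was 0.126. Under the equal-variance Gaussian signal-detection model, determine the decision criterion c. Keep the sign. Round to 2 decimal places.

z(H) = z(0.568) = 0.1713
z(FA) = z(0.126) = -1.1455
c = −½·[z(H) + z(FA)] = −0.5 × (0.1713 + (-1.1455)) = 0.4871

c = 0.49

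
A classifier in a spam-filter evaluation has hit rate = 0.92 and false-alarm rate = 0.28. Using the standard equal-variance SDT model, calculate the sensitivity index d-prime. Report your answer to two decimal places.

d-prime = 1.99

z(H) = 1.4051
z(FA) = -0.5828
d' = z(H) − z(FA) = 1.4051 − (-0.5828) = 1.9879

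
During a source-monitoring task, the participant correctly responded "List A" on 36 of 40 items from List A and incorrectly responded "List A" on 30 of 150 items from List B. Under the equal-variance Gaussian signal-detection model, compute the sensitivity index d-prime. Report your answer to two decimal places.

d-prime = 2.12

H = 36/40 = 0.9000
FA = 30/150 = 0.2000
z(H) = 1.2816
z(FA) = -0.8416
d' = z(H) − z(FA) = 1.2816 − (-0.8416) = 2.1232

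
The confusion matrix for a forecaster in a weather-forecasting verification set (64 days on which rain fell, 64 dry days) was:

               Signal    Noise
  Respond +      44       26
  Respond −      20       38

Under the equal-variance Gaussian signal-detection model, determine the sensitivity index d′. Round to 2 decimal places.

d′ = 0.73

H = 44/64 = 0.6875
FA = 26/64 = 0.4062
z(0.6875) = 0.489, z(0.4062) = -0.237
d' = z(H) − z(FA) = 0.489 − (-0.237) = 0.726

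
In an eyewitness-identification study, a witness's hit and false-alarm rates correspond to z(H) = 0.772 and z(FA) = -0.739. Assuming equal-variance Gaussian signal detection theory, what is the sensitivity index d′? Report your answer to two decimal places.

d' = z(H) − z(FA) = 0.772 − (-0.739) = 1.511

d′ = 1.51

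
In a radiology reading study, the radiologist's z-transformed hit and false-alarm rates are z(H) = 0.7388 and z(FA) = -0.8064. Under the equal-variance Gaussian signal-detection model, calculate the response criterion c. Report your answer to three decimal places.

c = 0.034

c = −½·[z(H) + z(FA)] = −½·(0.7388 + (-0.8064)) = 0.0338
c > 0: the radiologist has a conservative response bias.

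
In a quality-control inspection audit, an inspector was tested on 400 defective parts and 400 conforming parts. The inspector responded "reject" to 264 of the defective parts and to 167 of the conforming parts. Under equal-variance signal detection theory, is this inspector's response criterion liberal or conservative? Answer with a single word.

liberal

z(H) = 0.412, z(FA) = -0.208
c = −½·(z(H) + z(FA)) = -0.102
c < 0 → liberal criterion (biased toward responding “yes”).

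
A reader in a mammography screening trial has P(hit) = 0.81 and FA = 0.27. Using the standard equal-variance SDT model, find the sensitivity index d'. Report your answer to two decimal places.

z(0.81) = 0.878, z(0.27) = -0.613
d' = z(H) − z(FA) = 0.878 − (-0.613) = 1.491

d' = 1.49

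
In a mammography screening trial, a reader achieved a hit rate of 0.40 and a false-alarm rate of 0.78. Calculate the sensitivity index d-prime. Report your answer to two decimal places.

d-prime = -1.03

Φ⁻¹(H) = -0.253
Φ⁻¹(FA) = 0.772
d' = z(H) − z(FA) = -0.253 − 0.772 = -1.025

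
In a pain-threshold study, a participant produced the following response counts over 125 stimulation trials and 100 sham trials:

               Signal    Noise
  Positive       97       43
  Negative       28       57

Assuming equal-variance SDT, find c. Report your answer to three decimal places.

H = 97/125 = 0.7760
FA = 43/100 = 0.4300
z(H) = z(0.7760) = 0.7588
z(FA) = z(0.4300) = -0.1764
c = −½·[z(H) + z(FA)] = −0.5 × (0.7588 + (-0.1764)) = -0.2912
c < 0: the participant has a liberal response bias.

c = -0.291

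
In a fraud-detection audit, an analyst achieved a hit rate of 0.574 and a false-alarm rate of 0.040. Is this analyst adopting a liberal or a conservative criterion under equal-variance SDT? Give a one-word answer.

z(H) = 0.187, z(FA) = -1.751
c = −½·(z(H) + z(FA)) = 0.782
c > 0 → conservative criterion (biased toward responding “no”).

conservative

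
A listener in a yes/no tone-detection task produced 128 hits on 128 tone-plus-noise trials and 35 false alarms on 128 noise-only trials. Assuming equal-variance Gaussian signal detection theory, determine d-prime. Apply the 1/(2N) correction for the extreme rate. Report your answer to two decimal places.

d-prime = 3.26

The hit rate is 128/128 = 1, so apply the 1/(2N) correction: H → 1 − 1/(2·128) = 0.99609.
z(H) = z(0.99609) = 2.660
z(FA) = z(0.27344) = -0.602
d' = 2.660 − (-0.602) = 3.262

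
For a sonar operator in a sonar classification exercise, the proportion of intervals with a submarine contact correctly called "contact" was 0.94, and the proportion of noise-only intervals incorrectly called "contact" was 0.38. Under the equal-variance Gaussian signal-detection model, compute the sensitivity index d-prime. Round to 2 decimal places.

z(H) = 1.5548
z(FA) = -0.3055
d' = z(H) − z(FA) = 1.5548 − (-0.3055) = 1.8603

d-prime = 1.86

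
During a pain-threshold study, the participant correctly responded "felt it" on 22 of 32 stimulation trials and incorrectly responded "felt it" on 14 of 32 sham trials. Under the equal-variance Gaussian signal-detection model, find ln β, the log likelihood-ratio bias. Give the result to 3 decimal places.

ln β = -0.107

H = 22/32 = 0.6875
FA = 14/32 = 0.4375
Φ⁻¹(H) = Φ⁻¹(0.6875) = 0.4888
Φ⁻¹(FA) = Φ⁻¹(0.4375) = -0.1573
ln β = −½·[z(H)² − z(FA)²] = −0.5 × (0.2389 − 0.0247) = -0.1071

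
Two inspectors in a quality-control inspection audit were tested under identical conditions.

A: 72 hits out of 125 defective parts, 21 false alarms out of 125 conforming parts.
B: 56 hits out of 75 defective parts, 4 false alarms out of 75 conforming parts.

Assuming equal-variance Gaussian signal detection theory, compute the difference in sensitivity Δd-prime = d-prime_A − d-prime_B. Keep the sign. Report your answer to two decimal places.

Δd-prime = -1.12

A: z(0.5760) = 0.192, z(0.1680) = -0.962, d' = 1.154
B: z(0.7467) = 0.664, z(0.0533) = -1.614, d' = 2.278
Δd' = d'_A − d'_B = 1.154 − 2.278 = -1.124
B has the higher sensitivity.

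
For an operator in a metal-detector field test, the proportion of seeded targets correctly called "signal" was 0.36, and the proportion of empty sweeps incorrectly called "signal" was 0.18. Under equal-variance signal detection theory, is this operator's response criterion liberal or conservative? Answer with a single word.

conservative

z(H) = -0.358, z(FA) = -0.915
c = −½·(z(H) + z(FA)) = 0.6365
c > 0 → conservative criterion (biased toward responding “no”).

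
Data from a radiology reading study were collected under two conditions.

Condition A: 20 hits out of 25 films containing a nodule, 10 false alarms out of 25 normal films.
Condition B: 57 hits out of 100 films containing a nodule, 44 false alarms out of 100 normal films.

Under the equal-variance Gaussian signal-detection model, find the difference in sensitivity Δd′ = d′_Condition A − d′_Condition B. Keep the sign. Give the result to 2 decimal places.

Condition A: z(0.8000) = 0.842, z(0.4000) = -0.253, d' = 1.095
Condition B: z(0.5700) = 0.176, z(0.4400) = -0.151, d' = 0.327
Δd' = d'_Condition A − d'_Condition B = 1.095 − 0.327 = 0.768
Condition A has the higher sensitivity.

Δd′ = 0.77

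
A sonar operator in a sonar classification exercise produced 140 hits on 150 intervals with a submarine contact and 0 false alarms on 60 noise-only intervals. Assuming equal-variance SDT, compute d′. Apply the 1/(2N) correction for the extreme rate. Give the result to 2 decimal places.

d′ = 3.90

The false-alarm rate is 0/60 = 0, so apply the 1/(2N) correction: FA → 1/(2·60) = 0.00833.
z(H) = z(0.93333) = 1.501
z(FA) = z(0.00833) = -2.394
d' = 1.501 − (-2.394) = 3.895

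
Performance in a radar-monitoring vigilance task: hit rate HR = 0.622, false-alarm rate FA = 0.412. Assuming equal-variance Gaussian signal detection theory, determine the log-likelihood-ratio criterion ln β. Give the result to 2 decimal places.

z(0.622) = 0.311, z(0.412) = -0.222
ln β = −½·[z(H)² − z(FA)²] = −0.5 × (0.097 − 0.049) = -0.024

ln β = -0.02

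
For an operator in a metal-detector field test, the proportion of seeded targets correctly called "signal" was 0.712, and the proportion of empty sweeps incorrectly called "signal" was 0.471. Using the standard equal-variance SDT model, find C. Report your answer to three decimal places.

C = -0.243

Φ⁻¹(0.712) = 0.5592, Φ⁻¹(0.471) = -0.0728
c = −½·[z(H) + z(FA)] = −0.5 × (0.5592 + (-0.0728)) = -0.2432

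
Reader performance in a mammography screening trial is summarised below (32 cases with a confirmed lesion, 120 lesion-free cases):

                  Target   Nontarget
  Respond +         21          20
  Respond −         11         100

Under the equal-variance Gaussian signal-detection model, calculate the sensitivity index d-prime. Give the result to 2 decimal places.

H = 21/32 = 0.6562
FA = 20/120 = 0.1667
z(H) = 0.402
z(FA) = -0.967
d' = z(H) − z(FA) = 0.402 − (-0.967) = 1.369

d-prime = 1.37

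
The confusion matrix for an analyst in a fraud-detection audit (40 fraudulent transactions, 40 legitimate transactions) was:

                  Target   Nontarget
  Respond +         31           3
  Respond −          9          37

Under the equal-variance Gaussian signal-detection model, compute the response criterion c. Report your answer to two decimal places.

H = 31/40 = 0.7750
FA = 3/40 = 0.0750
z(0.7750) = 0.7554, z(0.0750) = -1.4395
c = −½·[z(H) + z(FA)] = −0.5 × (0.7554 + (-1.4395)) = 0.34205
c > 0: the analyst has a conservative response bias.

c = 0.34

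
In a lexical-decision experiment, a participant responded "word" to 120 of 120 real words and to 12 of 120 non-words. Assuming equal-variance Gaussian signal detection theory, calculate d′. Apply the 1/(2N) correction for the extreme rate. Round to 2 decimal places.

d′ = 3.92

The hit rate is 120/120 = 1, so apply the 1/(2N) correction: H → 1 − 1/(2·120) = 0.99583.
z(H) = z(0.99583) = 2.638
z(FA) = z(0.10000) = -1.282
d' = 2.638 − (-1.282) = 3.920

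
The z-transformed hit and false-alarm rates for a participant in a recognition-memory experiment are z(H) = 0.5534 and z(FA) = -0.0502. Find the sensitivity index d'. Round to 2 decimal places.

d' = z(H) − z(FA) = 0.5534 − (-0.0502) = 0.6036

d' = 0.60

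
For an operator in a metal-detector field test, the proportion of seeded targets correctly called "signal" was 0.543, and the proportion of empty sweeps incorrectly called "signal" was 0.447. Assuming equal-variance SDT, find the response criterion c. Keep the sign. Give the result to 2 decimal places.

Φ⁻¹(0.543) = 0.1080, Φ⁻¹(0.447) = -0.1332
c = −½·[z(H) + z(FA)] = −0.5 × (0.1080 + (-0.1332)) = 0.0126
c > 0: the operator has a conservative response bias.

c = 0.01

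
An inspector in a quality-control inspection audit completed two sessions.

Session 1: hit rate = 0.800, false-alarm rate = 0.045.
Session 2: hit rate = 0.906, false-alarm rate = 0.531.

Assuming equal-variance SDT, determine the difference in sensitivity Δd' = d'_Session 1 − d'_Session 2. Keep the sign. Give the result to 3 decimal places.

Δd' = 1.298

Session 1: z(0.800) = 0.8416, z(0.045) = -1.6954, d' = 2.5370
Session 2: z(0.906) = 1.3165, z(0.531) = 0.0778, d' = 1.2387
Δd' = d'_Session 1 − d'_Session 2 = 2.5370 − 1.2387 = 1.2983
Session 1 has the higher sensitivity.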